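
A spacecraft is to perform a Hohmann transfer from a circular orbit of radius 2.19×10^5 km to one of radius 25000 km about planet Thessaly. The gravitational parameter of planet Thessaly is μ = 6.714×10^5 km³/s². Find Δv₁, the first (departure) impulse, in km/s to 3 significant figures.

Δv₁ = 0.958 km/s

The Hohmann ellipse has a_t = (r₁ + r₂)/2 = 1.220×10^5 km.
On the circular orbit at r = 2.190×10^5 km, v_c = √(μ/r) = 1.7509 km/s.
Vis-viva on the transfer ellipse at r = 2.190×10^5 km gives v_t = √[μ(2/r − 1/a_t)] = 0.79261 km/s.
Δv₁ = |v_t − v_c| = |0.79261 − 1.7509| = 0.9583 km/s.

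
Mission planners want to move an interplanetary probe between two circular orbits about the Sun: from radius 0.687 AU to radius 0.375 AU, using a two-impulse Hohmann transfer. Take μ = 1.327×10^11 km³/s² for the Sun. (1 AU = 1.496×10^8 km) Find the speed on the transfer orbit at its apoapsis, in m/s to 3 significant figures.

In km: r₁ = 0.687 × 1.496×10^8 = 1.027752×10^8 km; r₂ = 0.375 × 1.496×10^8 = 5.610×10^7 km.
Semi-major axis of the transfer orbit: a_t = (1.027752×10^8 + 5.610×10^7)/2 = 7.94376×10^7 km.
At apoapsis, r = 1.027752×10^8 km.
From the vis-viva equation, v = √[μ(2/r − 1/a_t)] = 30.20 km/s.

v = 30200 m/s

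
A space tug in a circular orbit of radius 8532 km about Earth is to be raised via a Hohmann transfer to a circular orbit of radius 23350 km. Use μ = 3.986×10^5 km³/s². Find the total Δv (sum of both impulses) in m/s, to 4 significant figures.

Δv = 2546 m/s

Transfer-ellipse semi-major axis a_t = (r₁ + r₂)/2 = (8532 + 23350)/2 = 15941 km.
At r₁ the circular-orbit speed is v₁ = √(μ/r₁) = 6.835 km/s.
On the transfer ellipse at r₁, vis-viva gives v_p = √[μ(2/r₁ − 1/a_t)] = 8.272 km/s.
First burn Δv₁ = |v_p − v₁| = 1.437 km/s.
Circular speed at r₂: v₂ = √(μ/r₂) = 4.132 km/s.
Transfer-orbit speed at r₂: v_a = √[μ(2/r₂ − 1/a_t)] = 3.023 km/s.
Second burn Δv₂ = |v₂ − v_a| = 1.109 km/s.
Δv = Δv₁ + Δv₂ = 1.437 + 1.109 = 2.546 km/s.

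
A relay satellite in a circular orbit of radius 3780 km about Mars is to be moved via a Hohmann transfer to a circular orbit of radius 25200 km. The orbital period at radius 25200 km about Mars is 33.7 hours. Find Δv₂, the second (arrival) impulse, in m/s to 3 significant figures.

Δv₂ = 639 m/s

From Kepler's third law T² = 4π²r³/μ at r = 25200 km, T = 33.7 hours = 33.7 × 3600 s = 1.2132×10^5 s: μ = 4π²r³/T² = 42923.6 km³/s².
Transfer-ellipse semi-major axis a_t = (r₁ + r₂)/2 = (3780 + 25200)/2 = 14490 km.
On the circular orbit at r = 25200 km, v_c = √(μ/r) = 1.3051 km/s.
Vis-viva on the transfer ellipse at r = 25200 km gives v_t = √[μ(2/r − 1/a_t)] = 0.66659 km/s.
Δv₂ = |v_t − v_c| = |0.66659 − 1.3051| = 0.6385 km/s.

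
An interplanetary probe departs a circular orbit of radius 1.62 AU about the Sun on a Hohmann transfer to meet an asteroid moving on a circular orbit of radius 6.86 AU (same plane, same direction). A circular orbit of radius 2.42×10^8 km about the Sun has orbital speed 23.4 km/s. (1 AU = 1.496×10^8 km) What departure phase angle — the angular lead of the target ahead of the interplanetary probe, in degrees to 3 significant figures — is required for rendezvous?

From the circular-orbit relation v² = μ/r at r = 2.42×10^8 km: μ = v²r = (23.4)² × 2.42×10^8 = 1.32510×10^11 km³/s².
In km: r₁ = 1.62 × 1.496×10^8 = 2.42352×10^8 km; r₂ = 6.86 × 1.496×10^8 = 1.026256×10^9 km.
The Hohmann ellipse has a_t = (r₁ + r₂)/2 = 6.34304×10^8 km.
The half-period of the transfer ellipse is t = π√(a_t³/μ) = 1.379×10^8 s.
Target angular speed ω₂ = √(μ/r₂³) = 1.107×10^-8 rad/s.
Angle swept by the target during transfer: ω₂·t = 1.5266 rad = 87.47°.
The interplanetary probe traverses 180° on the transfer ellipse, so the target must lead by 180° − 87.47° = 92.5°.

φ = 92.5°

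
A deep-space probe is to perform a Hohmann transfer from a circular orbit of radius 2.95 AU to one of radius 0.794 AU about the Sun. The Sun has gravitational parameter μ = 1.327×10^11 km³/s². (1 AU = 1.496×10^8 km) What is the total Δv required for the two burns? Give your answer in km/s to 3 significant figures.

Δv = 14.6 km/s

In km: r₁ = 2.95 × 1.496×10^8 = 4.4132×10^8 km; r₂ = 0.794 × 1.496×10^8 = 1.187824×10^8 km.
The Hohmann ellipse has a_t = (r₁ + r₂)/2 = 2.800512×10^8 km.
Circular speed at r₁: v₁ = √(μ/r₁) = √(1.327×10^11/4.4132×10^8) = 17.340 km/s.
On the transfer ellipse at r₁, vis-viva gives v_a = √[μ(2/r₁ − 1/a_t)] = 11.293 km/s.
First burn Δv₁ = |v_a − v₁| = 6.047 km/s.
At r₂, v₂ = √(μ/r₂) = 33.424 km/s.
Transfer-orbit speed at r₂: v_p = √[μ(2/r₂ − 1/a_t)] = 41.958 km/s.
Second burn Δv₂ = |v₂ − v_p| = 8.534 km/s.
Total Δv = Δv₁ + Δv₂ = 14.58 km/s.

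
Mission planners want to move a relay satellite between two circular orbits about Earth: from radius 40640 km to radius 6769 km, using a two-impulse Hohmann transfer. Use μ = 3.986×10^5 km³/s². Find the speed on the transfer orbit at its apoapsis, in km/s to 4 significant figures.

The Hohmann ellipse has a_t = (r₁ + r₂)/2 = 23704.5 km.
The apoapsis of the transfer ellipse is at r = 40640 km.
From the vis-viva equation, v = √[μ(2/r − 1/a_t)] = 1.674 km/s.

v = 1.674 km/s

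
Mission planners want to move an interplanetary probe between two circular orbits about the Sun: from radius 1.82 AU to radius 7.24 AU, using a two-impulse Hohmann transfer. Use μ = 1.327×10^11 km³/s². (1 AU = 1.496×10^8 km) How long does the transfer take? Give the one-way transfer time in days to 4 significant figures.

t = 1761 days

In km: r₁ = 1.82 × 1.496×10^8 = 2.72272×10^8 km; r₂ = 7.24 × 1.496×10^8 = 1.083104×10^9 km.
The Hohmann ellipse has a_t = (r₁ + r₂)/2 = 6.77688×10^8 km.
Transfer time t = π√(a_t³/μ) = π√((6.77688×10^8)³ / 1.327×10^11) = 1.5215×10^8 s.
Converting: 1.5215×10^8 s ÷ 86400 s/day = 1761 days.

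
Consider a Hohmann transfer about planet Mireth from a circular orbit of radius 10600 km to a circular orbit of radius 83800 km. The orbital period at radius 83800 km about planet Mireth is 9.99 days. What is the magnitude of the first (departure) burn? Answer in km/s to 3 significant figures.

From Kepler's third law T² = 4π²r³/μ at r = 83800 km, T = 9.99 days = 9.99 × 86400 s = 8.63136×10^5 s: μ = 4π²r³/T² = 31184.1 km³/s².
Transfer-ellipse semi-major axis a_t = (r₁ + r₂)/2 = (10600 + 83800)/2 = 47200 km.
Circular speed at r = 10600 km: v_c = √(μ/r) = 1.7152 km/s.
Transfer-orbit speed at the same r (vis-viva, a = a_t): v_t = √[μ(2/r − 1/a_t)] = 2.2854 km/s.
Δv₁ = |v_t − v_c| = |2.2854 − 1.7152| = 0.5702 km/s.

Δv₁ = 0.570 km/s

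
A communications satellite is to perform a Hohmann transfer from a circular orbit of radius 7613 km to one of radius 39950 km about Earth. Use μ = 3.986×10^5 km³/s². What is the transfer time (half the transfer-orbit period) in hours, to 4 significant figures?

t = 5.069 hours

Semi-major axis of the transfer orbit: a_t = (7613 + 39950)/2 = 23781.5 km.
Transfer time t = π√(a_t³/μ) = π√((23781.5)³ / 3.986×10^5) = 18250 s.
Converting: 18250 s ÷ 3600 s/hour = 5.069 hours.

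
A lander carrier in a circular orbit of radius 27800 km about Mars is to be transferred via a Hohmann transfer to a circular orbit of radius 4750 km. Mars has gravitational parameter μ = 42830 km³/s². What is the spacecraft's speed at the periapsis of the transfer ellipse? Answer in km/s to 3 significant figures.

Transfer-ellipse semi-major axis a_t = (r₁ + r₂)/2 = (27800 + 4750)/2 = 16275 km.
At periapsis, r = 4750 km.
From the vis-viva equation, v = √[μ(2/r − 1/a_t)] = 3.925 km/s.

v = 3.92 km/s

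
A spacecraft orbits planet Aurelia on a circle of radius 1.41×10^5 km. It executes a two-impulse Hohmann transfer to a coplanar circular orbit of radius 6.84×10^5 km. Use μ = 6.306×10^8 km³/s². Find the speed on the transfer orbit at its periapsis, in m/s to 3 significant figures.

The Hohmann ellipse has a_t = (r₁ + r₂)/2 = 4.125×10^5 km.
At periapsis, r = 1.410×10^5 km.
Vis-viva: v = √[μ(2/r − 1/a_t)] = √[6.306×10^8 × (2/1.410×10^5 − 1/4.125×10^5)] = 86.12 km/s.

v = 86100 m/s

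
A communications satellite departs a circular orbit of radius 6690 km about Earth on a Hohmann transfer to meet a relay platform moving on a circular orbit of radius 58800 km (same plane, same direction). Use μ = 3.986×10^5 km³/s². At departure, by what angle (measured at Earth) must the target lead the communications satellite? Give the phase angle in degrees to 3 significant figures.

φ = 105°

Transfer-ellipse semi-major axis a_t = (r₁ + r₂)/2 = (6690 + 58800)/2 = 32745 km.
The half-period of the transfer ellipse is t = π√(a_t³/μ) = 29485 s.
The target's mean motion on its circular orbit is ω₂ = √(μ/r₂³) = 4.4279×10^-5 rad/s.
Angle swept by the target during transfer: ω₂·t = 1.30557 rad = 74.80°.
Arrival is 180° from departure on the ellipse, so φ = 180° − 74.80° = 105°.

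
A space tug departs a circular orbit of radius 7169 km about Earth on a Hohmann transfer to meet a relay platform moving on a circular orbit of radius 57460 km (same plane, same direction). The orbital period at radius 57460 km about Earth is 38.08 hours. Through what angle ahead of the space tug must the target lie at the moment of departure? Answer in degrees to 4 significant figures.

From Kepler's third law T² = 4π²r³/μ at r = 57460 km, T = 38.08 hours = 38.08 × 3600 s = 1.37088×10^5 s: μ = 4π²r³/T² = 3.98527×10^5 km³/s².
Transfer-ellipse semi-major axis a_t = (r₁ + r₂)/2 = (7169 + 57460)/2 = 32314.5 km.
The half-period of the transfer ellipse is t = π√(a_t³/μ) = 28910 s.
The target's mean motion on its circular orbit is ω₂ = √(μ/r₂³) = 4.583×10^-5 rad/s.
Angle swept by the target during transfer: ω₂·t = 1.3249 rad = 75.91°.
Arrival is 180° from departure on the ellipse, so φ = 180° − 75.91° = 104.1°.

φ = 104.1°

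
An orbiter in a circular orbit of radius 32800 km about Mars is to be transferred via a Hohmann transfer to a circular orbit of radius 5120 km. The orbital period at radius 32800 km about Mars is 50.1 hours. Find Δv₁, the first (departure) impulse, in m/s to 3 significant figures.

From Kepler's third law T² = 4π²r³/μ at r = 32800 km, T = 50.1 hours = 50.1 × 3600 s = 1.8036×10^5 s: μ = 4π²r³/T² = 42825.3 km³/s².
The Hohmann ellipse has a_t = (r₁ + r₂)/2 = 18960 km.
On the circular orbit at r = 32800 km, v_c = √(μ/r) = 1.1427 km/s.
Transfer-orbit speed at the same r (vis-viva, a = a_t): v_t = √[μ(2/r − 1/a_t)] = 0.59379 km/s.
Δv₁ = |v_t − v_c| = |0.59379 − 1.1427| = 0.5489 km/s.

Δv₁ = 549 m/s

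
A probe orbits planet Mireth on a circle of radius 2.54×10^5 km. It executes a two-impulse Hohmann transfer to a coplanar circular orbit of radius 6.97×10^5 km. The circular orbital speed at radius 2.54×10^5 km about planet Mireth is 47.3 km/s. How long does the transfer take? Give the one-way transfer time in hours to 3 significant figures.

t = 12.0 hours

From the circular-orbit relation v² = μ/r at r = 2.54×10^5 km: μ = v²r = (47.3)² × 2.54×10^5 = 5.68272×10^8 km³/s².
Transfer-ellipse semi-major axis a_t = (r₁ + r₂)/2 = (2.540×10^5 + 6.970×10^5)/2 = 4.755×10^5 km.
Half the transfer-orbit period gives t = π√(a_t³/μ) = 43210 s.
Converting: 43210 s ÷ 3600 s/hour = 12.0 hours.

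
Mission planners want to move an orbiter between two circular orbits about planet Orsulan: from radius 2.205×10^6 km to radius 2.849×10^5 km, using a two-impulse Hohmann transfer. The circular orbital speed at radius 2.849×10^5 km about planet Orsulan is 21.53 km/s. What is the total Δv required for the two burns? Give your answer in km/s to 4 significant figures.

Δv = 11.16 km/s

From the circular-orbit relation v² = μ/r at r = 2.849×10^5 km: μ = v²r = (21.53)² × 2.849×10^5 = 1.32063×10^8 km³/s².
The Hohmann ellipse has a_t = (r₁ + r₂)/2 = 1.24495×10^6 km.
Circular speed at r₁: v₁ = √(μ/r₁) = √(1.32063×10^8/2.205×10^6) = 7.739 km/s.
On the transfer ellipse at r₁, vis-viva equation gives v_a = √[μ(2/r₁ − 1/a_t)] = 3.702 km/s.
First burn Δv₁ = |v_a − v₁| = 4.037 km/s.
Circular speed at r₂: v₂ = √(μ/r₂) = 21.530 km/s.
Transfer-orbit speed at r₂: v_p = √[μ(2/r₂ − 1/a_t)] = 28.653 km/s.
Second burn Δv₂ = |v₂ − v_p| = 7.123 km/s.
Δv = Δv₁ + Δv₂ = 4.037 + 7.123 = 11.16 km/s.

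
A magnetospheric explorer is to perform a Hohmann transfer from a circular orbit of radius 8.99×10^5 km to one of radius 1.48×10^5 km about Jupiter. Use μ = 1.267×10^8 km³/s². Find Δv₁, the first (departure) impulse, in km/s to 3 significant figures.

Δv₁ = 5.56 km/s

Semi-major axis of the transfer orbit: a_t = (8.990×10^5 + 1.480×10^5)/2 = 5.235×10^5 km.
Circular speed at r = 8.990×10^5 km: v_c = √(μ/r) = 11.8716 km/s.
Transfer-orbit speed at the same r (vis-viva, a = a_t): v_t = √[μ(2/r − 1/a_t)] = 6.31220 km/s.
Δv₁ = |v_t − v_c| = |6.31220 − 11.8716| = 5.559 km/s.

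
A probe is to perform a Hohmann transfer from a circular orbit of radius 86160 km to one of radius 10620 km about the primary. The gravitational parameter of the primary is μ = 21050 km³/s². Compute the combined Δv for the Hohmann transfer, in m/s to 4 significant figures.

Transfer-ellipse semi-major axis a_t = (r₁ + r₂)/2 = (86160 + 10620)/2 = 48390 km.
Circular speed at r₁: v₁ = √(μ/r₁) = √(21050/86160) = 0.49428 km/s.
Transfer-orbit speed at r₁ (vis-viva equation): v_a = √[μ(2/r₁ − 1/a_t)] = 0.23156 km/s.
First burn Δv₁ = |v_a − v₁| = 0.26272 km/s.
At r₂, v₂ = √(μ/r₂) = 1.40787 km/s.
Transfer-orbit speed at r₂: v_p = √[μ(2/r₂ − 1/a_t)] = 1.87862 km/s.
Second burn Δv₂ = |v₂ − v_p| = 0.47075 km/s.
Total Δv = Δv₁ + Δv₂ = 0.7335 km/s.

Δv = 733.5 m/s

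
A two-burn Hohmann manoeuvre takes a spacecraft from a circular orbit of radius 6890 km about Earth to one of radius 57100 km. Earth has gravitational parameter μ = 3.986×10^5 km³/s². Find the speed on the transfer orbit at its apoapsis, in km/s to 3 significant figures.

v = 1.23 km/s

Semi-major axis of the transfer orbit: a_t = (6890 + 57100)/2 = 31995 km.
At apoapsis, r = 57100 km.
From the vis-viva equation, v = √[μ(2/r − 1/a_t)] = 1.226 km/s.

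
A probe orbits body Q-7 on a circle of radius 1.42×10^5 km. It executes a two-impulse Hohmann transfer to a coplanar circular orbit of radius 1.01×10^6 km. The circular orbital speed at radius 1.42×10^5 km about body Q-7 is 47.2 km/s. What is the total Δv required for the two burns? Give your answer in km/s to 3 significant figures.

Δv = 24.2 km/s

From the circular-orbit relation v² = μ/r at r = 1.42×10^5 km: μ = v²r = (47.2)² × 1.42×10^5 = 3.16353×10^8 km³/s².
The Hohmann ellipse has a_t = (r₁ + r₂)/2 = 5.760×10^5 km.
Circular speed at r₁: v₁ = √(μ/r₁) = √(3.16353×10^8/1.420×10^5) = 47.20 km/s.
On the transfer ellipse at r₁, vis-viva equation gives v_p = √[μ(2/r₁ − 1/a_t)] = 62.50 km/s.
First burn Δv₁ = |v_p − v₁| = 15.30 km/s.
Circular speed at r₂: v₂ = √(μ/r₂) = 17.698 km/s.
Transfer-orbit speed at r₂: v_a = √[μ(2/r₂ − 1/a_t)] = 8.7874 km/s.
Second burn Δv₂ = |v₂ − v_a| = 8.911 km/s.
Δv = Δv₁ + Δv₂ = 15.30 + 8.911 = 24.21 km/s.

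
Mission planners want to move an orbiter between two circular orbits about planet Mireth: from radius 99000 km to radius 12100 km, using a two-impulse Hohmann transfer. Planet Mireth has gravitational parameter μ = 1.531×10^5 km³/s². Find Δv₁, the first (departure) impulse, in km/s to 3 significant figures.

Semi-major axis of the transfer orbit: a_t = (99000 + 12100)/2 = 55550 km.
Circular speed at r = 99000 km: v_c = √(μ/r) = 1.2436 km/s.
Transfer-orbit speed at the same r (vis-viva, a = a_t): v_t = √[μ(2/r − 1/a_t)] = 0.58039 km/s.
Δv₁ = |v_t − v_c| = |0.58039 − 1.2436| = 0.6632 km/s.

Δv₁ = 0.663 km/s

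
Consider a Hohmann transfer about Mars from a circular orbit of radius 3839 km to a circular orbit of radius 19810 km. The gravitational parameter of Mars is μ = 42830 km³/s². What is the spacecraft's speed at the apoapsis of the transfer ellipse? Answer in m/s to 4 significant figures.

Transfer-ellipse semi-major axis a_t = (r₁ + r₂)/2 = (3839 + 19810)/2 = 11824.5 km.
At apoapsis, r = 19810 km.
Applying v² = μ(2/r − 1/a_t): v = 0.8378 km/s.

v = 837.8 m/s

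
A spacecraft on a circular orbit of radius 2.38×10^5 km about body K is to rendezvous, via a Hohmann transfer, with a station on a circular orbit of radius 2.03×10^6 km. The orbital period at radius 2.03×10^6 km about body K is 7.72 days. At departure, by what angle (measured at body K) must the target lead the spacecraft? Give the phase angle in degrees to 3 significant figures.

From Kepler's third law T² = 4π²r³/μ at r = 2.03×10^6 km, T = 7.72 days = 7.72 × 86400 s = 6.67008×10^5 s: μ = 4π²r³/T² = 7.42311×10^8 km³/s².
Transfer-ellipse semi-major axis a_t = (r₁ + r₂)/2 = (2.380×10^5 + 2.030×10^6)/2 = 1.134×10^6 km.
The half-period of the transfer ellipse is t = π√(a_t³/μ) = 1.39244×10^5 s.
Target angular speed ω₂ = √(μ/r₂³) = 9.41995×10^-6 rad/s.
Angle swept by the target during transfer: ω₂·t = 1.3117 rad = 75.15°.
Arrival is 180° from departure on the ellipse, so φ = 180° − 75.15° = 105°.

φ = 105°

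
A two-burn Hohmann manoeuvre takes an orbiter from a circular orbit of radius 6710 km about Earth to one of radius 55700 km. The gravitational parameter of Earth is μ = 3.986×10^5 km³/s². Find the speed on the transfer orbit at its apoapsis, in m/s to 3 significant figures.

Transfer-ellipse semi-major axis a_t = (r₁ + r₂)/2 = (6710 + 55700)/2 = 31205 km.
At apoapsis, r = 55700 km.
From the vis-viva equation, v = √[μ(2/r − 1/a_t)] = 1.240 km/s.

v = 1240 m/s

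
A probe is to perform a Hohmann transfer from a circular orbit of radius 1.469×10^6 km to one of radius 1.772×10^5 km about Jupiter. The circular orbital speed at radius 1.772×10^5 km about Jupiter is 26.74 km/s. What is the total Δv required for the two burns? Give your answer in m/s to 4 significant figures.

From the circular-orbit relation v² = μ/r at r = 1.772×10^5 km: μ = v²r = (26.74)² × 1.772×10^5 = 1.26703×10^8 km³/s².
The Hohmann ellipse has a_t = (r₁ + r₂)/2 = 8.231×10^5 km.
Circular speed at r₁: v₁ = √(μ/r₁) = √(1.26703×10^8/1.469×10^6) = 9.287 km/s.
Transfer-orbit speed at r₁ (vis-viva): v_a = √[μ(2/r₁ − 1/a_t)] = 4.309 km/s.
First burn Δv₁ = |v_a − v₁| = 4.978 km/s.
At r₂, v₂ = √(μ/r₂) = 26.740 km/s.
Transfer-orbit speed at r₂: v_p = √[μ(2/r₂ − 1/a_t)] = 35.723 km/s.
Second burn Δv₂ = |v₂ − v_p| = 8.983 km/s.
Total Δv = Δv₁ + Δv₂ = 13.96 km/s.

Δv = 13960 m/s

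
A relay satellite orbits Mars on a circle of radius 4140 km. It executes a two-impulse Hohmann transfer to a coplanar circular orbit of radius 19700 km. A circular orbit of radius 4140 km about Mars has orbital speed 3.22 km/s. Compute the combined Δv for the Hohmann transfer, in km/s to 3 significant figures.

Δv = 1.53 km/s

From the circular-orbit relation v² = μ/r at r = 4140 km: μ = v²r = (3.22)² × 4140 = 42925.2 km³/s².
The Hohmann ellipse has a_t = (r₁ + r₂)/2 = 11920 km.
At r₁ the circular-orbit speed is v₁ = √(μ/r₁) = 3.2200 km/s.
Transfer-orbit speed at r₁ (v² = μ(2/r − 1/a)): v_p = √[μ(2/r₁ − 1/a_t)] = 4.1395 km/s.
First burn Δv₁ = |v_p − v₁| = 0.9195 km/s.
Circular speed at r₂: v₂ = √(μ/r₂) = 1.4761 km/s.
Transfer-orbit speed at r₂: v_a = √[μ(2/r₂ − 1/a_t)] = 0.86993 km/s.
Second burn Δv₂ = |v₂ − v_a| = 0.6062 km/s.
Total Δv = Δv₁ + Δv₂ = 1.526 km/s.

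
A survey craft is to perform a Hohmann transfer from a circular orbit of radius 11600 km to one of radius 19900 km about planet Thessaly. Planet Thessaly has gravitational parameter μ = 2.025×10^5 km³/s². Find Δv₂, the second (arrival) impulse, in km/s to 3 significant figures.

Transfer-ellipse semi-major axis a_t = (r₁ + r₂)/2 = (11600 + 19900)/2 = 15750 km.
Circular speed at r = 19900 km: v_c = √(μ/r) = 3.18997 km/s.
Transfer-orbit speed at the same r (vis-viva, a = a_t): v_t = √[μ(2/r − 1/a_t)] = 2.73763 km/s.
Δv₂ = |v_t − v_c| = |2.73763 − 3.18997| = 0.4523 km/s.

Δv₂ = 0.452 km/s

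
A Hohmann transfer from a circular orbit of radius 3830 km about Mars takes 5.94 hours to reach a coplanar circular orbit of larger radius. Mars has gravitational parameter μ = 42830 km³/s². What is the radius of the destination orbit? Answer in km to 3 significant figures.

r₂ = 21300 km

Transfer time t = 5.94 hours = 21384 s, and t = π√(a_t³/μ).
So a_t = (μ t²/π²)^(1/3) = (42830 × (21384)² / π²)^(1/3) = 12566 km.
Since a_t = (r₁ + r₂)/2, r₂ = 2a_t − r₁ = 2×12566 − 3830 = 21302 km.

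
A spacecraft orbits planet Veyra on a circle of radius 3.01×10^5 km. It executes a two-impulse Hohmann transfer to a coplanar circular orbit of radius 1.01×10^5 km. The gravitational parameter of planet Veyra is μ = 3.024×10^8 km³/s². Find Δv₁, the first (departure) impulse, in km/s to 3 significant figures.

Δv₁ = 9.23 km/s

The Hohmann ellipse has a_t = (r₁ + r₂)/2 = 2.010×10^5 km.
On the circular orbit at r = 3.010×10^5 km, v_c = √(μ/r) = 31.696 km/s.
Transfer-orbit speed at the same r (vis-viva, a = a_t): v_t = √[μ(2/r − 1/a_t)] = 22.468 km/s.
Δv₁ = |v_t − v_c| = |22.468 − 31.696| = 9.228 km/s.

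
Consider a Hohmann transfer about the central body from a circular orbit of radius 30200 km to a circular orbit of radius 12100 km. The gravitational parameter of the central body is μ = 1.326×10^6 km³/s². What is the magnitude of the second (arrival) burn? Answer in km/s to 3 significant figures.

Δv₂ = 2.04 km/s

The Hohmann ellipse has a_t = (r₁ + r₂)/2 = 21150 km.
On the circular orbit at r = 12100 km, v_c = √(μ/r) = 10.468 km/s.
Transfer-orbit speed at the same r (vis-viva, a = a_t): v_t = √[μ(2/r − 1/a_t)] = 12.509 km/s.
Δv₂ = |v_t − v_c| = |12.509 − 10.468| = 2.041 km/s.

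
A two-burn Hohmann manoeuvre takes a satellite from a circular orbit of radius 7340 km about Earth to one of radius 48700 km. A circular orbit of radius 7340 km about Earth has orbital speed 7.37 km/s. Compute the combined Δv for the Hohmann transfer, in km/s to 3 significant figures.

From the circular-orbit relation v² = μ/r at r = 7340 km: μ = v²r = (7.37)² × 7340 = 3.98686×10^5 km³/s².
Transfer-ellipse semi-major axis a_t = (r₁ + r₂)/2 = (7340 + 48700)/2 = 28020 km.
At r₁ the circular-orbit speed is v₁ = √(μ/r₁) = 7.370 km/s.
Transfer-orbit speed at r₁ (v² = μ(2/r − 1/a)): v_p = √[μ(2/r₁ − 1/a_t)] = 9.716 km/s.
First burn Δv₁ = |v_p − v₁| = 2.346 km/s.
At r₂, v₂ = √(μ/r₂) = 2.861 km/s.
Transfer-orbit speed at r₂: v_a = √[μ(2/r₂ − 1/a_t)] = 1.464 km/s.
Second burn Δv₂ = |v₂ − v_a| = 1.397 km/s.
Δv = Δv₁ + Δv₂ = 2.346 + 1.397 = 3.743 km/s.

Δv = 3.74 km/s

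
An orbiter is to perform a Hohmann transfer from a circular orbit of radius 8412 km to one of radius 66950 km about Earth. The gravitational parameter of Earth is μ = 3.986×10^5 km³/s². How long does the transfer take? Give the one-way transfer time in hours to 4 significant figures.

t = 10.11 hours

The Hohmann ellipse has a_t = (r₁ + r₂)/2 = 37681 km.
Transfer time t = π√(a_t³/μ) = π√((37681)³ / 3.986×10^5) = 36400 s.
Converting: 36400 s ÷ 3600 s/hour = 10.11 hours.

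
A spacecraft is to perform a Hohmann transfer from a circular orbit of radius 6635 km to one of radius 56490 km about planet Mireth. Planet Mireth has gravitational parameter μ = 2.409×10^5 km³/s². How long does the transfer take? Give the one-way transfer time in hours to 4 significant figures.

The Hohmann ellipse has a_t = (r₁ + r₂)/2 = 31562.5 km.
Half the transfer-orbit period gives t = π√(a_t³/μ) = 35891 s.
Converting: 35891 s ÷ 3600 s/hour = 9.970 hours.

t = 9.970 hours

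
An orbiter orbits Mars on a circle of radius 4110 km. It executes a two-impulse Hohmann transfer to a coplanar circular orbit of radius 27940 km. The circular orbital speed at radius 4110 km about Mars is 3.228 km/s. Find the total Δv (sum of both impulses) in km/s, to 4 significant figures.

From the circular-orbit relation v² = μ/r at r = 4110 km: μ = v²r = (3.228)² × 4110 = 42826.1 km³/s².
Semi-major axis of the transfer orbit: a_t = (4110 + 27940)/2 = 16025 km.
Circular speed at r₁: v₁ = √(μ/r₁) = √(42826.1/4110) = 3.228 km/s.
On the transfer ellipse at r₁, vis-viva gives v_p = √[μ(2/r₁ − 1/a_t)] = 4.262 km/s.
First burn Δv₁ = |v_p − v₁| = 1.034 km/s.
At r₂, v₂ = √(μ/r₂) = 1.2381 km/s.
Transfer-orbit speed at r₂: v_a = √[μ(2/r₂ − 1/a_t)] = 0.62699 km/s.
Second burn Δv₂ = |v₂ − v_a| = 0.6111 km/s.
Total Δv = Δv₁ + Δv₂ = 1.645 km/s.

Δv = 1.645 km/s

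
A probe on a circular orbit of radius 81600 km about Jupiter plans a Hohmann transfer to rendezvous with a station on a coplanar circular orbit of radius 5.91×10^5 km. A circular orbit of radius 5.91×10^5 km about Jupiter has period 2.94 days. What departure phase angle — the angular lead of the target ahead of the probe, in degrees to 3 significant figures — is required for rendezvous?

φ = 103°

From Kepler's third law T² = 4π²r³/μ at r = 5.91×10^5 km, T = 2.94 days = 2.94 × 86400 s = 2.54016×10^5 s: μ = 4π²r³/T² = 1.26299×10^8 km³/s².
Semi-major axis of the transfer orbit: a_t = (81600 + 5.910×10^5)/2 = 3.363×10^5 km.
Transfer time t = π√(a_t³/μ) = 54518 s.
Target angular speed ω₂ = √(μ/r₂³) = 2.4735×10^-5 rad/s.
Angle swept by the target during transfer: ω₂·t = 1.3485 rad = 77.26°.
The probe traverses 180° on the transfer ellipse, so the target must lead by 180° − 77.26° = 103°.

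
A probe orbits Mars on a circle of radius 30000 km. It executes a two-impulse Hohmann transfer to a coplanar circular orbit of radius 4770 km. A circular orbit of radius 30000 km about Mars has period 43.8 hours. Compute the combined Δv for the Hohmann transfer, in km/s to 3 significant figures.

Δv = 1.51 km/s

From Kepler's third law T² = 4π²r³/μ at r = 30000 km, T = 43.8 hours = 43.8 × 3600 s = 1.5768×10^5 s: μ = 4π²r³/T² = 42871.7 km³/s².
The Hohmann ellipse has a_t = (r₁ + r₂)/2 = 17385 km.
Circular speed at r₁: v₁ = √(μ/r₁) = √(42871.7/30000) = 1.19543 km/s.
On the transfer ellipse at r₁, v² = μ(2/r − 1/a) gives v_a = √[μ(2/r₁ − 1/a_t)] = 0.626176 km/s.
First burn Δv₁ = |v_a − v₁| = 0.5693 km/s.
Circular speed at r₂: v₂ = √(μ/r₂) = 2.997961 km/s.
Transfer-orbit speed at r₂: v_p = √[μ(2/r₂ − 1/a_t)] = 3.938213 km/s.
Second burn Δv₂ = |v₂ − v_p| = 0.9403 km/s.
Total Δv = Δv₁ + Δv₂ = 1.510 km/s.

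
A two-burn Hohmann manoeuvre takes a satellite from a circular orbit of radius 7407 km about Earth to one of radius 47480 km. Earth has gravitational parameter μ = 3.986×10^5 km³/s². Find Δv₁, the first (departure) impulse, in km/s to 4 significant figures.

The Hohmann ellipse has a_t = (r₁ + r₂)/2 = 27443.5 km.
On the circular orbit at r = 7407 km, v_c = √(μ/r) = 7.336 km/s.
Transfer-orbit speed at the same r (vis-viva, a = a_t): v_t = √[μ(2/r − 1/a_t)] = 9.649 km/s.
Δv₁ = |v_t − v_c| = |9.649 − 7.336| = 2.313 km/s.

Δv₁ = 2.313 km/s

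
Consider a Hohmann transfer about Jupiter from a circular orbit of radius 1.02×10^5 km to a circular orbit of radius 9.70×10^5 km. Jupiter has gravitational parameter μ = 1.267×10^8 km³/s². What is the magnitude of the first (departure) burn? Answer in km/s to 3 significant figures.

Δv₁ = 12.2 km/s

The Hohmann ellipse has a_t = (r₁ + r₂)/2 = 5.360×10^5 km.
On the circular orbit at r = 1.020×10^5 km, v_c = √(μ/r) = 35.24 km/s.
Vis-viva on the transfer ellipse at r = 1.020×10^5 km gives v_t = √[μ(2/r − 1/a_t)] = 47.41 km/s.
Δv₁ = |v_t − v_c| = |47.41 − 35.24| = 12.17 km/s.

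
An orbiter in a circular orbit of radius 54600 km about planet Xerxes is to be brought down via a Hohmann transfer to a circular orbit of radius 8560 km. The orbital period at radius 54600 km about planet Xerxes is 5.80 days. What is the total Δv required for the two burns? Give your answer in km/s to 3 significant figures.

Δv = 0.873 km/s

From Kepler's third law T² = 4π²r³/μ at r = 54600 km, T = 5.80 days = 5.80 × 86400 s = 5.0112×10^5 s: μ = 4π²r³/T² = 25589.1 km³/s².
The Hohmann ellipse has a_t = (r₁ + r₂)/2 = 31580 km.
At r₁ the circular-orbit speed is v₁ = √(μ/r₁) = 0.6846 km/s.
Transfer-orbit speed at r₁ (vis-viva equation): v_a = √[μ(2/r₁ − 1/a_t)] = 0.3564 km/s.
First burn Δv₁ = |v_a − v₁| = 0.3282 km/s.
At r₂, v₂ = √(μ/r₂) = 1.7290 km/s.
Transfer-orbit speed at r₂: v_p = √[μ(2/r₂ − 1/a_t)] = 2.2734 km/s.
Second burn Δv₂ = |v₂ − v_p| = 0.5444 km/s.
Total Δv = Δv₁ + Δv₂ = 0.8726 km/s.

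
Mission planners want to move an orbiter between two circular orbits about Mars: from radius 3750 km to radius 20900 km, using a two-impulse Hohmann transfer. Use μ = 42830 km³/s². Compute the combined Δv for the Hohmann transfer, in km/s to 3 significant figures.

The Hohmann ellipse has a_t = (r₁ + r₂)/2 = 12325 km.
At r₁ the circular-orbit speed is v₁ = √(μ/r₁) = 3.380 km/s.
Transfer-orbit speed at r₁ (vis-viva): v_p = √[μ(2/r₁ − 1/a_t)] = 4.401 km/s.
First burn Δv₁ = |v_p − v₁| = 1.021 km/s.
Circular speed at r₂: v₂ = √(μ/r₂) = 1.4315 km/s.
Transfer-orbit speed at r₂: v_a = √[μ(2/r₂ − 1/a_t)] = 0.78963 km/s.
Second burn Δv₂ = |v₂ − v_a| = 0.6419 km/s.
Total Δv = Δv₁ + Δv₂ = 1.663 km/s.

Δv = 1.66 km/s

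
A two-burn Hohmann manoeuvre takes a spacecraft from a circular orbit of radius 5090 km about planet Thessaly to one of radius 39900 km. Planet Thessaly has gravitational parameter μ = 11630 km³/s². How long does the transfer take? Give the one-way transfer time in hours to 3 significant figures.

Semi-major axis of the transfer orbit: a_t = (5090 + 39900)/2 = 22495 km.
By Kepler's third law the transfer-orbit period is T = 2π√(a_t³/μ), so t = T/2 = 98290 s.
Converting: 98290 s ÷ 3600 s/hour = 27.3 hours.

t = 27.3 hours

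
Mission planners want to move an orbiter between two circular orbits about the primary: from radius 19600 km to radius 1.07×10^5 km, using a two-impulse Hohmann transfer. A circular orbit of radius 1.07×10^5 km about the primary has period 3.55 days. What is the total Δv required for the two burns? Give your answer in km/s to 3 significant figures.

Δv = 2.51 km/s

From Kepler's third law T² = 4π²r³/μ at r = 1.07×10^5 km, T = 3.55 days = 3.55 × 86400 s = 3.0672×10^5 s: μ = 4π²r³/T² = 5.14075×10^5 km³/s².
Semi-major axis of the transfer orbit: a_t = (19600 + 1.070×10^5)/2 = 63300 km.
Circular speed at r₁: v₁ = √(μ/r₁) = √(5.14075×10^5/19600) = 5.121 km/s.
On the transfer ellipse at r₁, v² = μ(2/r − 1/a) gives v_p = √[μ(2/r₁ − 1/a_t)] = 6.658 km/s.
First burn Δv₁ = |v_p − v₁| = 1.537 km/s.
At r₂, v₂ = √(μ/r₂) = 2.1919 km/s.
Transfer-orbit speed at r₂: v_a = √[μ(2/r₂ − 1/a_t)] = 1.2197 km/s.
Second burn Δv₂ = |v₂ − v_a| = 0.9722 km/s.
Δv = Δv₁ + Δv₂ = 1.537 + 0.9722 = 2.509 km/s.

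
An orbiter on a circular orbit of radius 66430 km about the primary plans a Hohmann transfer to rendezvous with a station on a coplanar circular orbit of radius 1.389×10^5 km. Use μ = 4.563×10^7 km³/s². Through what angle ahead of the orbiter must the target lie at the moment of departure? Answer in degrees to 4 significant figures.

φ = 65.62°

The Hohmann ellipse has a_t = (r₁ + r₂)/2 = 1.02665×10^5 km.
Transfer time t = π√(a_t³/μ) = 15298.8 s.
The target's mean motion on its circular orbit is ω₂ = √(μ/r₂³) = 1.30488×10^-4 rad/s.
Angle swept by the target during transfer: ω₂·t = 1.9963 rad = 114.38°.
Arrival is 180° from departure on the ellipse, so φ = 180° − 114.38° = 65.62°.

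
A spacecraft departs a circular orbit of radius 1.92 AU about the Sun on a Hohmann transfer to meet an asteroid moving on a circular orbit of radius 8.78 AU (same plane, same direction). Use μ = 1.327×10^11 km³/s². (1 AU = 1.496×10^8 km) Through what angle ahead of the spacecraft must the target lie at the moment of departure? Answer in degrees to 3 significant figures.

φ = 94.4°

In km: r₁ = 1.92 × 1.496×10^8 = 2.87232×10^8 km; r₂ = 8.78 × 1.496×10^8 = 1.313488×10^9 km.
Transfer-ellipse semi-major axis a_t = (r₁ + r₂)/2 = (2.87232×10^8 + 1.313488×10^9)/2 = 8.0036×10^8 km.
The half-period of the transfer ellipse is t = π√(a_t³/μ) = 1.9527×10^8 s.
Target angular speed ω₂ = √(μ/r₂³) = 7.6524×10^-9 rad/s.
Angle swept by the target during transfer: ω₂·t = 1.4943 rad = 85.62°.
Arrival is 180° from departure on the ellipse, so φ = 180° − 85.62° = 94.4°.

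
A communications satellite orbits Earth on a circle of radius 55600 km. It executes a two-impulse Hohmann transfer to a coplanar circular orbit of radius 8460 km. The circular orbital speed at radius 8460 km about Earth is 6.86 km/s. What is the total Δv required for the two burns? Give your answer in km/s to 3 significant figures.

From the circular-orbit relation v² = μ/r at r = 8460 km: μ = v²r = (6.86)² × 8460 = 3.98124×10^5 km³/s².
Semi-major axis of the transfer orbit: a_t = (55600 + 8460)/2 = 32030 km.
Circular speed at r₁: v₁ = √(μ/r₁) = √(3.98124×10^5/55600) = 2.676 km/s.
Transfer-orbit speed at r₁ (vis-viva): v_a = √[μ(2/r₁ − 1/a_t)] = 1.375 km/s.
First burn Δv₁ = |v_a − v₁| = 1.301 km/s.
At r₂, v₂ = √(μ/r₂) = 6.860 km/s.
Transfer-orbit speed at r₂: v_p = √[μ(2/r₂ − 1/a_t)] = 9.038 km/s.
Second burn Δv₂ = |v₂ − v_p| = 2.178 km/s.
Total Δv = Δv₁ + Δv₂ = 3.479 km/s.

Δv = 3.48 km/s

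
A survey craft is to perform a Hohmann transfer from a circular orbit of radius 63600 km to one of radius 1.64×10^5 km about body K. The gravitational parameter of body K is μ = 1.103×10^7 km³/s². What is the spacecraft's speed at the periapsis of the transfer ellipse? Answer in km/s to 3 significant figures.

The Hohmann ellipse has a_t = (r₁ + r₂)/2 = 1.138×10^5 km.
The periapsis of the transfer ellipse is at r = 63600 km.
Vis-viva: v = √[μ(2/r − 1/a_t)] = √[1.103×10^7 × (2/63600 − 1/1.138×10^5)] = 15.81 km/s.

v = 15.8 km/s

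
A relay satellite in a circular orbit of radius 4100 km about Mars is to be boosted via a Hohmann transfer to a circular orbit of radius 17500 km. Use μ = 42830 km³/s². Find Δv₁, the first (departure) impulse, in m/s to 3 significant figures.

Semi-major axis of the transfer orbit: a_t = (4100 + 17500)/2 = 10800 km.
Circular speed at r = 4100 km: v_c = √(μ/r) = 3.23208 km/s.
Transfer-orbit speed at the same r (vis-viva, a = a_t): v_t = √[μ(2/r − 1/a_t)] = 4.11424 km/s.
Δv₁ = |v_t − v_c| = |4.11424 − 3.23208| = 0.8822 km/s.

Δv₁ = 882 m/s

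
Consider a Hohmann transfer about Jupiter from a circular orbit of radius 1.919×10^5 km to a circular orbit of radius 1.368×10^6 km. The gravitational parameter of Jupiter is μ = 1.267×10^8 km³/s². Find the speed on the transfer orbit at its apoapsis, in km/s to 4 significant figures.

Transfer-ellipse semi-major axis a_t = (r₁ + r₂)/2 = (1.919×10^5 + 1.368×10^6)/2 = 7.7995×10^5 km.
At apoapsis, r = 1.368×10^6 km.
Vis-viva: v = √[μ(2/r − 1/a_t)] = √[1.267×10^8 × (2/1.368×10^6 − 1/7.7995×10^5)] = 4.774 km/s.

v = 4.774 km/s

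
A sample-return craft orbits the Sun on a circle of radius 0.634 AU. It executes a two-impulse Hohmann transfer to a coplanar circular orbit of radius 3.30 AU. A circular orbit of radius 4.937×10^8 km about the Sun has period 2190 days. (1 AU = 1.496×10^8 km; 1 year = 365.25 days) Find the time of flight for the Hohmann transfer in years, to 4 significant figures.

t = 1.380 years

From Kepler's third law T² = 4π²r³/μ at r = 4.937×10^8 km, T = 2190 days = 2190 × 86400 s = 1.89216×10^8 s: μ = 4π²r³/T² = 1.32689×10^11 km³/s².
In km: r₁ = 0.634 × 1.496×10^8 = 9.48464×10^7 km; r₂ = 3.30 × 1.496×10^8 = 4.9368×10^8 km.
Transfer-ellipse semi-major axis a_t = (r₁ + r₂)/2 = (9.48464×10^7 + 4.9368×10^8)/2 = 2.942632×10^8 km.
Transfer time t = π√(a_t³/μ) = π√((2.942632×10^8)³ / 1.32689×10^11) = 4.3535×10^7 s.
Converting: 4.3535×10^7 s ÷ 3.15576×10^7 s/year (365.25 × 86400) = 1.380 years.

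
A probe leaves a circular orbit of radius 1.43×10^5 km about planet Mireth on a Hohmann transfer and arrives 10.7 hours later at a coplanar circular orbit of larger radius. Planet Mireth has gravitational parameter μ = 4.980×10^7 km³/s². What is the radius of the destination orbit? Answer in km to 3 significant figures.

Transfer time t = 10.7 hours = 38520 s, and t = π√(a_t³/μ).
So a_t = (μ t²/π²)^(1/3) = (4.980×10^7 × (38520)² / π²)^(1/3) = 1.9563×10^5 km.
Since a_t = (r₁ + r₂)/2, r₂ = 2a_t − r₁ = 2×1.9563×10^5 − 1.430×10^5 = 2.4826×10^5 km.

r₂ = 2.48×10^5 km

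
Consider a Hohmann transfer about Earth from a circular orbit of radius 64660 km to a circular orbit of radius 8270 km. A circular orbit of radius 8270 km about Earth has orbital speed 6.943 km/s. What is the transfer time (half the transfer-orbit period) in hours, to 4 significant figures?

From the circular-orbit relation v² = μ/r at r = 8270 km: μ = v²r = (6.943)² × 8270 = 3.98657×10^5 km³/s².
Transfer-ellipse semi-major axis a_t = (r₁ + r₂)/2 = (64660 + 8270)/2 = 36465 km.
By Kepler's third law the transfer-orbit period is T = 2π√(a_t³/μ), so t = T/2 = 34647 s.
Converting: 34647 s ÷ 3600 s/hour = 9.624 hours.

t = 9.624 hours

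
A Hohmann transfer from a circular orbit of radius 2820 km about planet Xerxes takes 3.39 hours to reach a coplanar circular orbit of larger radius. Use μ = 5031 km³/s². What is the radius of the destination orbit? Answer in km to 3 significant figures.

Transfer time t = 3.39 hours = 12204 s, and t = π√(a_t³/μ).
So a_t = (μ t²/π²)^(1/3) = (5031 × (12204)² / π²)^(1/3) = 4234.3 km.
Since a_t = (r₁ + r₂)/2, r₂ = 2a_t − r₁ = 2×4234.3 − 2820 = 5648.6 km.

r₂ = 5650 km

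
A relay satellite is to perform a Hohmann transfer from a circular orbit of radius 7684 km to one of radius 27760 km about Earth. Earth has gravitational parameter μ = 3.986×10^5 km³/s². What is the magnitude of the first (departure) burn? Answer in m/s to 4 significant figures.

Δv₁ = 1812 m/s

The Hohmann ellipse has a_t = (r₁ + r₂)/2 = 17722 km.
On the circular orbit at r = 7684 km, v_c = √(μ/r) = 7.202 km/s.
Transfer-orbit speed at the same r (vis-viva, a = a_t): v_t = √[μ(2/r − 1/a_t)] = 9.014 km/s.
Δv₁ = |v_t − v_c| = |9.014 − 7.202| = 1.812 km/s.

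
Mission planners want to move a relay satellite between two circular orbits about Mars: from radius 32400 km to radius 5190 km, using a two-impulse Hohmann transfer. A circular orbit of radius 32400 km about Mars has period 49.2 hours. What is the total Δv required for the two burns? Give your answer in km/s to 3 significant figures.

Δv = 1.44 km/s

From Kepler's third law T² = 4π²r³/μ at r = 32400 km, T = 49.2 hours = 49.2 × 3600 s = 1.7712×10^5 s: μ = 4π²r³/T² = 42801.6 km³/s².
Transfer-ellipse semi-major axis a_t = (r₁ + r₂)/2 = (32400 + 5190)/2 = 18795 km.
Circular speed at r₁: v₁ = √(μ/r₁) = √(42801.6/32400) = 1.1494 km/s.
On the transfer ellipse at r₁, vis-viva gives v_a = √[μ(2/r₁ − 1/a_t)] = 0.60398 km/s.
First burn Δv₁ = |v_a − v₁| = 0.5454 km/s.
Circular speed at r₂: v₂ = √(μ/r₂) = 2.87175 km/s.
Transfer-orbit speed at r₂: v_p = √[μ(2/r₂ − 1/a_t)] = 3.77049 km/s.
Second burn Δv₂ = |v₂ − v_p| = 0.8987 km/s.
Total Δv = Δv₁ + Δv₂ = 1.444 km/s.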